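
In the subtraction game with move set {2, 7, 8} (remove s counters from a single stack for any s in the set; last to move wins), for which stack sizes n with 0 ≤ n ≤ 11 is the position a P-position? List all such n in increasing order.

0, 1, 4, 5, 10

Compute g(0), g(1), … for moves {2, 7, 8}:
g(0) = mex{} = 0
g(1) = mex{} = 0
g(2) = mex{0} = 1
g(3) = mex{0} = 1
g(4) = mex{1} = 0
g(5) = mex{1} = 0
g(6) = mex{0} = 1
g(7) = mex{0} = 1
g(8) = mex{0,1} = 2
g(9) = mex{0,1} = 2
g(10) = mex{1,2} = 0
g(11) = mex{0,1,2} = 3
The P-positions (g = 0) in 0..11 are 0, 1, 4, 5, 10.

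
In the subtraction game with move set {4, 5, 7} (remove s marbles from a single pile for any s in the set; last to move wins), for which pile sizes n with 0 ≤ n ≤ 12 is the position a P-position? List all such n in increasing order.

0, 1, 2, 3, 11, 12

Compute g(0), g(1), … for moves {4, 5, 7}:
g(0) = mex{} = 0
g(1) = mex{} = 0
g(2) = mex{} = 0
g(3) = mex{} = 0
g(4) = mex{0} = 1
g(5) = mex{0} = 1
g(6) = mex{0} = 1
g(7) = mex{0} = 1
g(8) = mex{0,1} = 2
g(9) = mex{0,1} = 2
g(10) = mex{0,1} = 2
g(11) = mex{1} = 0
g(12) = mex{1,2} = 0
The P-positions (g = 0) in 0..12 are 0, 1, 2, 3, 11, 12.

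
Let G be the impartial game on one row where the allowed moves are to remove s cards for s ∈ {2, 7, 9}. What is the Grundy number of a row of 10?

Compute g(0), g(1), … for moves {2, 7, 9}:
g(0) = mex{} = 0
g(1) = mex{} = 0
g(2) = mex{0} = 1
g(3) = mex{0} = 1
g(4) = mex{1} = 0
g(5) = mex{1} = 0
g(6) = mex{0} = 1
g(7) = mex{0} = 1
g(8) = mex{0,1} = 2
g(9) = mex{0,1} = 2
g(10) = mex{0,1,2} = 3
So g(10) = 3.

3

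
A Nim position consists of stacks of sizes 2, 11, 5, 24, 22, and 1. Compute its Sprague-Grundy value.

3

Compute the nim-sum pairwise:
2 XOR 11 = 9
9 XOR 5 = 12
12 XOR 24 = 20
20 XOR 22 = 2
2 XOR 1 = 3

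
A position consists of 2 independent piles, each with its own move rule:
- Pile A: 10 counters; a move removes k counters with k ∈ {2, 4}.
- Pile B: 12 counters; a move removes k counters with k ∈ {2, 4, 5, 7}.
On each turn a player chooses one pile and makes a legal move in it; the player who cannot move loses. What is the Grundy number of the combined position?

3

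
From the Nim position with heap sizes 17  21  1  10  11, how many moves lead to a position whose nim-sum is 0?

Bitwise XOR of the heap sizes:
  10001  (17)
  10101  (21)
  00001  (1)
  01010  (10)
  01011  (11)
  -----
  00100  (4)
The overall nim-sum is X = 4. A heap of size p has a winning move iff p XOR X < p (reduce it to p XOR X).
  17: 17 XOR 4 = 21 ≥ 17 — no move.
  21: 21 XOR 4 = 17 < 21 — winning move (to 17).
  1: 1 XOR 4 = 5 ≥ 1 — no move.
  10: 10 XOR 4 = 14 ≥ 10 — no move.
  11: 11 XOR 4 = 15 ≥ 11 — no move.
That gives 1 winning move.

1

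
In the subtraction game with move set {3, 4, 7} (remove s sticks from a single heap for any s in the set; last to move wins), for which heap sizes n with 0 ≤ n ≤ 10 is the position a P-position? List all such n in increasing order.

0, 1, 2, 10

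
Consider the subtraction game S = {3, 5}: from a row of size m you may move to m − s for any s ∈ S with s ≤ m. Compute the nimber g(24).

0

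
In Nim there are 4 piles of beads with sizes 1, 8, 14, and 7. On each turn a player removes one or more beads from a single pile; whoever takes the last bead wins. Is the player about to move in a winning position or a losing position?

Losing position

Write each in binary and XOR column by column:
  0001  (1)
  1000  (8)
  1110  (14)
  0111  (7)
  ----
  0000  (0)
The nim-sum is 0, so this is a P-position: the player to move is in a losing position under optimal play.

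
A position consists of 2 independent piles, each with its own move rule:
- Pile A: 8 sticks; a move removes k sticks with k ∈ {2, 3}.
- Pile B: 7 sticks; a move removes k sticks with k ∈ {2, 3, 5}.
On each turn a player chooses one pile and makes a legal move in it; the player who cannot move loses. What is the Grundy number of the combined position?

1

Build the Grundy sequence for pile A with g(k) = mex{g(k−s) : s ∈ {2, 3}, s ≤ k}:
g(0) = mex{} = 0
g(1) = mex{} = 0
g(2) = mex{0} = 1
g(3) = mex{0} = 1
g(4) = mex{0,1} = 2
g(5) = mex{1} = 0
g(6) = mex{1,2} = 0
g(7) = mex{0,2} = 1
g(8) = mex{0} = 1
So g(8) = 1.
For pile B, compute g(0), g(1), … with moves {2, 3, 5}:
g(0) = mex{} = 0
g(1) = mex{} = 0
g(2) = mex{0} = 1
g(3) = mex{0} = 1
g(4) = mex{0,1} = 2
g(5) = mex{0,1} = 2
g(6) = mex{0,1,2} = 3
g(7) = mex{1,2} = 0
So g(7) = 0.
The value of a disjunctive sum is the nim-sum of the parts.
Combined value = 1 ⊕ 0 = 1.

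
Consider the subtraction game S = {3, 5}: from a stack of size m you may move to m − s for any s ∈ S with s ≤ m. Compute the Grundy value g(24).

Compute g(0), g(1), … for moves {3, 5}:
k:     0  1  2  3  4  5  6  7  8  9 10 11 12 13 14 15 16 17 18 19 20 21 22 23 24
g(k):  0  0  0  1  1  1  2  2  0  0  0  1  1  1  2  2  0  0  0  1  1  1  2  2  0
So g(24) = 0.

0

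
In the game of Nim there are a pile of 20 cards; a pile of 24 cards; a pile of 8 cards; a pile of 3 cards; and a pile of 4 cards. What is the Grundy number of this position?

Compute the nim-sum pairwise:
20 ⊕ 24 = 12
12 ⊕ 8 = 4
4 ⊕ 3 = 7
7 ⊕ 4 = 3

3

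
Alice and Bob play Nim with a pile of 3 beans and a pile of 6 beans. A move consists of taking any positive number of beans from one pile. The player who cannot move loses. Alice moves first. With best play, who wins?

Nim-sum: 3 ^ 6 = 5.
The nim-sum is 5 ≠ 0, so this is an N-position: the player to move can win; Alice has a winning move.

Alice wins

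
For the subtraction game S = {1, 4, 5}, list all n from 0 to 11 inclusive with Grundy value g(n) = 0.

0, 2, 8, 10

Grundy values for subtraction set {1, 4, 5}:
g(0) = mex{} = 0
g(1) = mex{0} = 1
g(2) = mex{1} = 0
g(3) = mex{0} = 1
g(4) = mex{0,1} = 2
g(5) = mex{0,1,2} = 3
g(6) = mex{0,1,3} = 2
g(7) = mex{0,1,2} = 3
g(8) = mex{1,2,3} = 0
g(9) = mex{0,2,3} = 1
g(10) = mex{1,2,3} = 0
g(11) = mex{0,2,3} = 1
The P-positions (g = 0) in 0..11 are 0, 2, 8, 10.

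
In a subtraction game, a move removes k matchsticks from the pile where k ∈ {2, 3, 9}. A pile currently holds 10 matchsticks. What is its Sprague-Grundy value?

2

Grundy values for subtraction set {2, 3, 9}:
k:     0  1  2  3  4  5  6  7  8  9 10
g(k):  0  0  1  1  2  0  0  1  1  2  2
So g(10) = 2.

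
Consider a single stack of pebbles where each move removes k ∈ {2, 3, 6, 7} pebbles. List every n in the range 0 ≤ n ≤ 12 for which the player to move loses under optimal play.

Build the Grundy sequence with g(k) = mex{g(k−s) : s ∈ {2, 3, 6, 7}, s ≤ k}:
k:     0  1  2  3  4  5  6  7  8  9 10 11 12
g(k):  0  0  1  1  2  0  3  1  2  0  0  1  1
The P-positions (g = 0) in 0..12 are 0, 1, 5, 9, 10.

0, 1, 5, 9, 10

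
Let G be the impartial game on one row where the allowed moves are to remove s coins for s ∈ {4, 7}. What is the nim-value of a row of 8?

Compute g(0), g(1), … for moves {4, 7}:
k:     0  1  2  3  4  5  6  7  8
g(k):  0  0  0  0  1  1  1  1  2
So g(8) = 2.

2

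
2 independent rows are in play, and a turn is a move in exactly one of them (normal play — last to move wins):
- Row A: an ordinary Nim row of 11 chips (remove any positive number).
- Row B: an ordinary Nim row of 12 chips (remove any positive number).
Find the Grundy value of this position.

Row A is a plain Nim row of size 11, so its Grundy value is 11.
Row B is a plain Nim row of size 12, so its Grundy value is 12.
By the Sprague-Grundy theorem, the Grundy value of a sum of independent games is the XOR of the component values.
Combined value = 11 ⊕ 12 = 7.

7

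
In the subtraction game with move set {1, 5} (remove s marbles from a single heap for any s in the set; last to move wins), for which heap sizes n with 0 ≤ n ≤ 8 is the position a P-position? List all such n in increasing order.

Grundy values for subtraction set {1, 5}:
k:     0  1  2  3  4  5  6  7  8
g(k):  0  1  0  1  0  1  0  1  0
The P-positions (g = 0) in 0..8 are 0, 2, 4, 6, 8.

0, 2, 4, 6, 8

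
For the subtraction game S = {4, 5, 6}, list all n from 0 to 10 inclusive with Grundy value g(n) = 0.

0, 1, 2, 3, 10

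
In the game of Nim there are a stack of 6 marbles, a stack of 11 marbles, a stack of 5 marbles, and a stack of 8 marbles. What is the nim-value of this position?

Nim-sum: 6 ⊕ 11 ⊕ 5 ⊕ 8 = 0.

0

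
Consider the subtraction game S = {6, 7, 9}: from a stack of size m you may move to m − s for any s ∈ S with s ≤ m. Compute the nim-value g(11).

1

Compute g(0), g(1), … for moves {6, 7, 9}:
g(0) = mex{} = 0
g(1) = mex{} = 0
g(2) = mex{} = 0
g(3) = mex{} = 0
g(4) = mex{} = 0
g(5) = mex{} = 0
g(6) = mex{0} = 1
g(7) = mex{0} = 1
g(8) = mex{0} = 1
g(9) = mex{0} = 1
g(10) = mex{0} = 1
g(11) = mex{0} = 1
So g(11) = 1.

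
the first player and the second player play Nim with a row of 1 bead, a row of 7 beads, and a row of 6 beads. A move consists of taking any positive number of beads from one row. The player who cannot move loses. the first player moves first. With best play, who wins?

the second player wins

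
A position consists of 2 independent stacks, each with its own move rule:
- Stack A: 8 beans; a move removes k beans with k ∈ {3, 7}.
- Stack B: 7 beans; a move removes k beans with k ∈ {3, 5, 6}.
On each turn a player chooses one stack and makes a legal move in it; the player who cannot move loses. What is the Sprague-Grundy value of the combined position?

0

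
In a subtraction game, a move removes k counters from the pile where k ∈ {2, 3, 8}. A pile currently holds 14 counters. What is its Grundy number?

2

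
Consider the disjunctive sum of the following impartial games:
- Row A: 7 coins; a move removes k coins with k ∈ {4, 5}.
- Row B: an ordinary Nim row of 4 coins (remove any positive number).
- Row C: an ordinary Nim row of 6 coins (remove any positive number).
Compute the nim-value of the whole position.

Grundy values for row A (subtraction set {4, 5}):
k:     0  1  2  3  4  5  6  7
g(k):  0  0  0  0  1  1  1  1
So g(7) = 1.
Row B is a plain Nim row of size 4, so its Grundy value is 4.
Row C is a plain Nim row of size 6, so its Grundy value is 6.
The value of a disjunctive sum is the nim-sum of the parts.
Combined value = 1 ⊕ 4 ⊕ 6 = 3.

3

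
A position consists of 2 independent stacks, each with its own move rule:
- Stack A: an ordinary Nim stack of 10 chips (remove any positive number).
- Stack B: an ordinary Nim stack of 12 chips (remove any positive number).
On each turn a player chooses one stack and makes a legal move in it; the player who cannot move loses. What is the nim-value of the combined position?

Stack A is a plain Nim stack of size 10, so its Grundy value is 10.
Stack B is a plain Nim stack of size 12, so its Grundy value is 12.
The value of a disjunctive sum is the nim-sum of the parts.
Combined value = 10 XOR 12 = 6.

6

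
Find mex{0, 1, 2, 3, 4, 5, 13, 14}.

6

The values 0, 1, 2, 3, 4, 5 are all present; 6 is the first non-negative integer missing from the set.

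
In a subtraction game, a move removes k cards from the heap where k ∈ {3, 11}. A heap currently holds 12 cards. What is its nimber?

Build the Grundy sequence with g(k) = mex{g(k−s) : s ∈ {3, 11}, s ≤ k}:
k:     0  1  2  3  4  5  6  7  8  9 10 11 12
g(k):  0  0  0  1  1  1  0  0  0  1  1  1  2
So g(12) = 2.

2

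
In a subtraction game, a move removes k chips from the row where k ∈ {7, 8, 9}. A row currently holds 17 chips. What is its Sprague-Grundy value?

0

Compute g(0), g(1), … for moves {7, 8, 9}:
k:     0  1  2  3  4  5  6  7  8  9 10 11 12 13 14 15 16 17
g(k):  0  0  0  0  0  0  0  1  1  1  1  1  1  1  2  2  0  0
So g(17) = 0.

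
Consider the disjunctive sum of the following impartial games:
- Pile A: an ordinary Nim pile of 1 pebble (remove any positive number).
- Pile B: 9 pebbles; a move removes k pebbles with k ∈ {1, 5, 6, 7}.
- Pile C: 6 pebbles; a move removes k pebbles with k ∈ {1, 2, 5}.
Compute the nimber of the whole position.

2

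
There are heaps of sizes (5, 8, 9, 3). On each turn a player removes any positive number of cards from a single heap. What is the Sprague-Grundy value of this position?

7

Nim-sum: 5 XOR 8 XOR 9 XOR 3 = 7.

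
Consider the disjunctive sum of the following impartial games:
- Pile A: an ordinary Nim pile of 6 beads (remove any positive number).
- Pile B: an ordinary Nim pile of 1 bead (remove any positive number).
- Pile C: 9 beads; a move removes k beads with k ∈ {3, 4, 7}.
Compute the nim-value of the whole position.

Pile A is a plain Nim pile of size 6, so its Grundy value is 6.
Pile B is a plain Nim pile of size 1, so its Grundy value is 1.
Build the Grundy sequence for pile C with g(k) = mex{g(k−s) : s ∈ {3, 4, 7}, s ≤ k}:
k:     0  1  2  3  4  5  6  7  8  9
g(k):  0  0  0  1  1  1  2  2  2  3
So g(9) = 3.
The value of a disjunctive sum is the nim-sum of the parts.
Combined value = 6 XOR 1 XOR 3 = 4.

4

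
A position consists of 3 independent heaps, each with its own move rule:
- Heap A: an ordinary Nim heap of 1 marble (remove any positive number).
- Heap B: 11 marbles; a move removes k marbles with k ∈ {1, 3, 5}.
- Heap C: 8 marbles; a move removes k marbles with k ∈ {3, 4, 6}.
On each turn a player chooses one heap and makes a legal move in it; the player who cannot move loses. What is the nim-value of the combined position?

2

Heap A is a plain Nim heap of size 1, so its Grundy value is 1.
Build the Grundy sequence for heap B with g(k) = mex{g(k−s) : s ∈ {1, 3, 5}, s ≤ k}:
g(0) = mex{} = 0
g(1) = mex{0} = 1
g(2) = mex{1} = 0
g(3) = mex{0} = 1
g(4) = mex{1} = 0
g(5) = mex{0} = 1
g(6) = mex{1} = 0
g(7) = mex{0} = 1
g(8) = mex{1} = 0
g(9) = mex{0} = 1
g(10) = mex{1} = 0
g(11) = mex{0} = 1
So g(11) = 1.
Grundy values for heap C (subtraction set {3, 4, 6}):
g(0) = mex{} = 0
g(1) = mex{} = 0
g(2) = mex{} = 0
g(3) = mex{0} = 1
g(4) = mex{0} = 1
g(5) = mex{0} = 1
g(6) = mex{0,1} = 2
g(7) = mex{0,1} = 2
g(8) = mex{0,1} = 2
So g(8) = 2.
The value of a disjunctive sum is the nim-sum of the parts.
Combined value = 1 ⊕ 1 ⊕ 2 = 2.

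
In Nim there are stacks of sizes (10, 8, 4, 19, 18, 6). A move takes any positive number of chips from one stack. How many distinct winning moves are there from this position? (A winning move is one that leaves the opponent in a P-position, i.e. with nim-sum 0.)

Bitwise XOR of the heap sizes:
  01010  (10)
  01000  (8)
  00100  (4)
  10011  (19)
  10010  (18)
  00110  (6)
  -----
  00001  (1)
The overall nim-sum is X = 1. A stack of size p has a winning move iff p XOR X < p (reduce it to p XOR X).
  10: 10 XOR 1 = 11 ≥ 10 — no move.
  8: 8 XOR 1 = 9 ≥ 8 — no move.
  4: 4 XOR 1 = 5 ≥ 4 — no move.
  19: 19 XOR 1 = 18 < 19 — winning move (to 18).
  18: 18 XOR 1 = 19 ≥ 18 — no move.
  6: 6 XOR 1 = 7 ≥ 6 — no move.
That gives 1 winning move.

1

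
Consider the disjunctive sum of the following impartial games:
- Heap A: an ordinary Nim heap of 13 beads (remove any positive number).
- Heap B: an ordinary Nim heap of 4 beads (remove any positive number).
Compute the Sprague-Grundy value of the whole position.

Heap A is a plain Nim heap of size 13, so its Grundy value is 13.
Heap B is a plain Nim heap of size 4, so its Grundy value is 4.
The value of a disjunctive sum is the nim-sum of the parts.
Combined value = 13 XOR 4 = 9.

9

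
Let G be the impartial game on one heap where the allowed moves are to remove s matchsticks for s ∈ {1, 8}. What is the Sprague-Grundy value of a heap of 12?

1

Build the Grundy sequence with g(k) = mex{g(k−s) : s ∈ {1, 8}, s ≤ k}:
k:     0  1  2  3  4  5  6  7  8  9 10 11 12
g(k):  0  1  0  1  0  1  0  1  2  0  1  0  1
So g(12) = 1.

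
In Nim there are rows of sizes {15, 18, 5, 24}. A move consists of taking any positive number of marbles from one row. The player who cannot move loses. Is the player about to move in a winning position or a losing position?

Losing position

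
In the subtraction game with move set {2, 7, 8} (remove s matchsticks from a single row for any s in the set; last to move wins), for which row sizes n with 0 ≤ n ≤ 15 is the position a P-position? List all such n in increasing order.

0, 1, 4, 5, 10, 14, 15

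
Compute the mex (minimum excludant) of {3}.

0 is not in the set, so the mex is 0.

0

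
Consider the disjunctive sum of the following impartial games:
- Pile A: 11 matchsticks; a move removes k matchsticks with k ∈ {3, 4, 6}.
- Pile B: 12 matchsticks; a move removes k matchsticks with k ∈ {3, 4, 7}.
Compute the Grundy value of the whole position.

Grundy values for pile A (subtraction set {3, 4, 6}):
g(0) = mex{} = 0
g(1) = mex{} = 0
g(2) = mex{} = 0
g(3) = mex{0} = 1
g(4) = mex{0} = 1
g(5) = mex{0} = 1
g(6) = mex{0,1} = 2
g(7) = mex{0,1} = 2
g(8) = mex{0,1} = 2
g(9) = mex{1,2} = 0
g(10) = mex{1,2} = 0
g(11) = mex{1,2} = 0
So g(11) = 0.
For pile B, compute g(0), g(1), … with moves {3, 4, 7}:
g(0) = mex{} = 0
g(1) = mex{} = 0
g(2) = mex{} = 0
g(3) = mex{0} = 1
g(4) = mex{0} = 1
g(5) = mex{0} = 1
g(6) = mex{0,1} = 2
g(7) = mex{0,1} = 2
g(8) = mex{0,1} = 2
g(9) = mex{0,1,2} = 3
g(10) = mex{1,2} = 0
g(11) = mex{1,2} = 0
g(12) = mex{1,2,3} = 0
So g(12) = 0.
The value of a disjunctive sum is the nim-sum of the parts.
Combined value = 0 ⊕ 0 = 0.

0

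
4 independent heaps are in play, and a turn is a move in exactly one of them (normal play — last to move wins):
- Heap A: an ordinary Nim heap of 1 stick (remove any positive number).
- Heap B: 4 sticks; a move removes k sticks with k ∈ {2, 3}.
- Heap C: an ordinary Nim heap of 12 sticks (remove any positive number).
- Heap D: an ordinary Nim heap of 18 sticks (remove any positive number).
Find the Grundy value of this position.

Heap A is a plain Nim heap of size 1, so its Grundy value is 1.
For heap B, compute g(0), g(1), … with moves {2, 3}:
k:     0  1  2  3  4
g(k):  0  0  1  1  2
So g(4) = 2.
Heap C is a plain Nim heap of size 12, so its Grundy value is 12.
Heap D is a plain Nim heap of size 18, so its Grundy value is 18.
By the Sprague-Grundy theorem, the Grundy value of a sum of independent games is the XOR of the component values.
Combined value = 1 ⊕ 2 ⊕ 12 ⊕ 18 = 29.

29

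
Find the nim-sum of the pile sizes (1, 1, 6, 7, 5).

4

Compute the nim-sum pairwise:
1 ^ 1 = 0
0 ^ 6 = 6
6 ^ 7 = 1
1 ^ 5 = 4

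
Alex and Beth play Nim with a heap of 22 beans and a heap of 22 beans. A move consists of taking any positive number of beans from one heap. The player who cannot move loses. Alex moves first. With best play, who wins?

Compute the nim-sum pairwise:
22 ⊕ 22 = 0
The nim-sum is 0, so this is a P-position: the player to move is in a losing position under optimal play; Alex is about to move from it and so loses — Beth wins.

Beth wins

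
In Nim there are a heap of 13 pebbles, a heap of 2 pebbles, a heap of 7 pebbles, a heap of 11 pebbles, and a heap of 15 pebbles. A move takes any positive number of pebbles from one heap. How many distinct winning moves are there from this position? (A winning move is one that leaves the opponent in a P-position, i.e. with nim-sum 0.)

Compute the nim-sum pairwise:
13 ^ 2 = 15
15 ^ 7 = 8
8 ^ 11 = 3
3 ^ 15 = 12
The overall nim-sum is X = 12. A heap of size p has a winning move iff p XOR X < p (reduce it to p XOR X).
  13: 13 XOR 12 = 1 < 13 — winning move (to 1).
  2: 2 XOR 12 = 14 ≥ 2 — no move.
  7: 7 XOR 12 = 11 ≥ 7 — no move.
  11: 11 XOR 12 = 7 < 11 — winning move (to 7).
  15: 15 XOR 12 = 3 < 15 — winning move (to 3).
That gives 3 winning moves.

3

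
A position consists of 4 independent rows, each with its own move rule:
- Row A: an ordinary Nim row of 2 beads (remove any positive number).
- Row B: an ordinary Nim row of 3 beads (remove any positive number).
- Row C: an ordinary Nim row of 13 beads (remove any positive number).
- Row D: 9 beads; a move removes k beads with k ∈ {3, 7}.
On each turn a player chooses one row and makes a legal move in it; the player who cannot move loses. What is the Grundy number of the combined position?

Row A is a plain Nim row of size 2, so its Grundy value is 2.
Row B is a plain Nim row of size 3, so its Grundy value is 3.
Row C is a plain Nim row of size 13, so its Grundy value is 13.
For row D, compute g(0), g(1), … with moves {3, 7}:
k:     0  1  2  3  4  5  6  7  8  9
g(k):  0  0  0  1  1  1  0  2  2  1
So g(9) = 1.
By the Sprague-Grundy theorem, the Grundy value of a sum of independent games is the XOR of the component values.
Combined value = 2 ⊕ 3 ⊕ 13 ⊕ 1 = 13.

13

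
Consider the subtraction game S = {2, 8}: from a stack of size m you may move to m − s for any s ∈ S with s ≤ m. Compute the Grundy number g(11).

Build the Grundy sequence with g(k) = mex{g(k−s) : s ∈ {2, 8}, s ≤ k}:
g(0) = mex{} = 0
g(1) = mex{} = 0
g(2) = mex{0} = 1
g(3) = mex{0} = 1
g(4) = mex{1} = 0
g(5) = mex{1} = 0
g(6) = mex{0} = 1
g(7) = mex{0} = 1
g(8) = mex{0,1} = 2
g(9) = mex{0,1} = 2
g(10) = mex{1,2} = 0
g(11) = mex{1,2} = 0
So g(11) = 0.

0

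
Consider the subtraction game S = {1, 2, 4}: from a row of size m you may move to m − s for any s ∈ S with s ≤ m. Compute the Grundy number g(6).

Compute g(0), g(1), … for moves {1, 2, 4}:
g(0) = mex{} = 0
g(1) = mex{0} = 1
g(2) = mex{0,1} = 2
g(3) = mex{1,2} = 0
g(4) = mex{0,2} = 1
g(5) = mex{0,1} = 2
g(6) = mex{1,2} = 0
So g(6) = 0.

0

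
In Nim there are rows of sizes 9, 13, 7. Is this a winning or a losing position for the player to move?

Winning position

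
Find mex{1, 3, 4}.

0

0 is not in the set, so the mex is 0.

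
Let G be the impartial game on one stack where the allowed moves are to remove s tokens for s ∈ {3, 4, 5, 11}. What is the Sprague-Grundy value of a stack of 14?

Grundy values for subtraction set {3, 4, 5, 11}:
k:     0  1  2  3  4  5  6  7  8  9 10 11 12 13 14
g(k):  0  0  0  1  1  1  2  2  0  0  0  1  1  1  2
So g(14) = 2.

2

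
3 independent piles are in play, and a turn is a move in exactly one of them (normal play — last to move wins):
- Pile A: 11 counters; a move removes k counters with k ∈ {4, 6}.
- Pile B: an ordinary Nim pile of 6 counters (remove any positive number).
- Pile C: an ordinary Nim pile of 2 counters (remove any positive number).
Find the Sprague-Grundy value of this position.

4

Build the Grundy sequence for pile A with g(k) = mex{g(k−s) : s ∈ {4, 6}, s ≤ k}:
g(0) = mex{} = 0
g(1) = mex{} = 0
g(2) = mex{} = 0
g(3) = mex{} = 0
g(4) = mex{0} = 1
g(5) = mex{0} = 1
g(6) = mex{0} = 1
g(7) = mex{0} = 1
g(8) = mex{0,1} = 2
g(9) = mex{0,1} = 2
g(10) = mex{1} = 0
g(11) = mex{1} = 0
So g(11) = 0.
Pile B is a plain Nim pile of size 6, so its Grundy value is 6.
Pile C is a plain Nim pile of size 2, so its Grundy value is 2.
The value of a disjunctive sum is the nim-sum of the parts.
Combined value = 0 XOR 6 XOR 2 = 4.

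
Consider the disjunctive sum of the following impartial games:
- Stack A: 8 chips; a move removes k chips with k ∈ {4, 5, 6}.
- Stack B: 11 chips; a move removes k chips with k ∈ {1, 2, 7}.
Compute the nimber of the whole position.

0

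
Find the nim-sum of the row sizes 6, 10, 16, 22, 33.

43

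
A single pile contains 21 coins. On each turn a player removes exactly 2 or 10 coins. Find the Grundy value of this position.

0

Grundy values for subtraction set {2, 10}:
k:     0  1  2  3  4  5  6  7  8  9 10 11 12 13 14 15 16 17 18 19 20 21
g(k):  0  0  1  1  0  0  1  1  0  0  1  1  0  0  1  1  0  0  1  1  0  0
So g(21) = 0.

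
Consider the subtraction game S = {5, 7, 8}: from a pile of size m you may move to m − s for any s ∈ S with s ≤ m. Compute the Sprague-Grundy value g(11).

2

Build the Grundy sequence with g(k) = mex{g(k−s) : s ∈ {5, 7, 8}, s ≤ k}:
g(0) = mex{} = 0
g(1) = mex{} = 0
g(2) = mex{} = 0
g(3) = mex{} = 0
g(4) = mex{} = 0
g(5) = mex{0} = 1
g(6) = mex{0} = 1
g(7) = mex{0} = 1
g(8) = mex{0} = 1
g(9) = mex{0} = 1
g(10) = mex{0,1} = 2
g(11) = mex{0,1} = 2
So g(11) = 2.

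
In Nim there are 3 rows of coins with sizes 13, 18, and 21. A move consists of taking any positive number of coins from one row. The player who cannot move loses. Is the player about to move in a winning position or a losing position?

Nim-sum: 13 ⊕ 18 ⊕ 21 = 10.
The nim-sum is 10 ≠ 0, so this is an N-position: the player to move can win.

Winning position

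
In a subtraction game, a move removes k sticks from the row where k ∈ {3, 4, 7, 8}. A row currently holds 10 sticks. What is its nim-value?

3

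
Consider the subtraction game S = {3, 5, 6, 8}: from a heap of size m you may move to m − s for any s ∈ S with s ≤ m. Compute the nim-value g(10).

Compute g(0), g(1), … for moves {3, 5, 6, 8}:
k:     0  1  2  3  4  5  6  7  8  9 10
g(k):  0  0  0  1  1  1  2  2  2  3  3
So g(10) = 3.

3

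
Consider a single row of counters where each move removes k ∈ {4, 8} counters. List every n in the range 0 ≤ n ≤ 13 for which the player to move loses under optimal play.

Grundy values for subtraction set {4, 8}:
g(0) = mex{} = 0
g(1) = mex{} = 0
g(2) = mex{} = 0
g(3) = mex{} = 0
g(4) = mex{0} = 1
g(5) = mex{0} = 1
g(6) = mex{0} = 1
g(7) = mex{0} = 1
g(8) = mex{0,1} = 2
g(9) = mex{0,1} = 2
g(10) = mex{0,1} = 2
g(11) = mex{0,1} = 2
g(12) = mex{1,2} = 0
g(13) = mex{1,2} = 0
The P-positions (g = 0) in 0..13 are 0, 1, 2, 3, 12, 13.

0, 1, 2, 3, 12, 13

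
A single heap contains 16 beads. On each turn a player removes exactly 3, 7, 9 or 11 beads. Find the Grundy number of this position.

0

Grundy values for subtraction set {3, 7, 9, 11}:
k:     0  1  2  3  4  5  6  7  8  9 10 11 12 13 14 15 16
g(k):  0  0  0  1  1  1  0  2  2  1  3  3  2  2  0  3  0
So g(16) = 0.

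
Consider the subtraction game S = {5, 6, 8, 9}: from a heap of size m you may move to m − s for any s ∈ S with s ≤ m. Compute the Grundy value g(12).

Compute g(0), g(1), … for moves {5, 6, 8, 9}:
g(0) = mex{} = 0
g(1) = mex{} = 0
g(2) = mex{} = 0
g(3) = mex{} = 0
g(4) = mex{} = 0
g(5) = mex{0} = 1
g(6) = mex{0} = 1
g(7) = mex{0} = 1
g(8) = mex{0} = 1
g(9) = mex{0} = 1
g(10) = mex{0,1} = 2
g(11) = mex{0,1} = 2
g(12) = mex{0,1} = 2
So g(12) = 2.

2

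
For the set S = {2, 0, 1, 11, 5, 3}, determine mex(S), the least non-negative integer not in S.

4

The values 0, 1, 2, 3 are all present; 4 is the first non-negative integer missing from the set.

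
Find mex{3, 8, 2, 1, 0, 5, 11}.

The values 0, 1, 2, 3 are all present; 4 is the first non-negative integer missing from the set.

4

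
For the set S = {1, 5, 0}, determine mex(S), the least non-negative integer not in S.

The values 0, 1 are all present; 2 is the first non-negative integer missing from the set.

2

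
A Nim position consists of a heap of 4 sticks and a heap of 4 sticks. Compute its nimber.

0

Compute the nim-sum pairwise:
4 ⊕ 4 = 0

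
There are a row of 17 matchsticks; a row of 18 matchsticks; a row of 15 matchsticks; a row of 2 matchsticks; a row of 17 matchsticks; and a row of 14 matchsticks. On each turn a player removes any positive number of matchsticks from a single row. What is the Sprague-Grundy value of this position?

17

Compute the nim-sum pairwise:
17 XOR 18 = 3
3 XOR 15 = 12
12 XOR 2 = 14
14 XOR 17 = 31
31 XOR 14 = 17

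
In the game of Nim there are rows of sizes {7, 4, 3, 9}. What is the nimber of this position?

In binary:
  0111  (7)
  0100  (4)
  0011  (3)
  1001  (9)
  ----
  1001  (9)

9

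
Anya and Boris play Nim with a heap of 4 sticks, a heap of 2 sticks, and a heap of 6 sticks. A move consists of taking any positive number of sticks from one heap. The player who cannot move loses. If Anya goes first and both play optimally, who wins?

Boris wins

Compute the nim-sum pairwise:
4 ⊕ 2 = 6
6 ⊕ 6 = 0
The nim-sum is 0, so this is a P-position: the player to move is in a losing position under optimal play; Anya is about to move from it and so loses — Boris wins.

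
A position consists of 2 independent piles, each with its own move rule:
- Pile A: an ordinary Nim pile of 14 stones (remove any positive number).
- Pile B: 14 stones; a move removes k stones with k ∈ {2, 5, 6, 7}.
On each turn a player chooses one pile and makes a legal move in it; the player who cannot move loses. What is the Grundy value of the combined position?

15

Pile A is a plain Nim pile of size 14, so its Grundy value is 14.
Grundy values for pile B (subtraction set {2, 5, 6, 7}):
g(0) = mex{} = 0
g(1) = mex{} = 0
g(2) = mex{0} = 1
g(3) = mex{0} = 1
g(4) = mex{1} = 0
g(5) = mex{0,1} = 2
g(6) = mex{0} = 1
g(7) = mex{0,1,2} = 3
g(8) = mex{0,1} = 2
g(9) = mex{0,1,3} = 2
g(10) = mex{0,1,2} = 3
g(11) = mex{0,1,2} = 3
g(12) = mex{1,2,3} = 0
g(13) = mex{1,2,3} = 0
g(14) = mex{0,2,3} = 1
So g(14) = 1.
By the Sprague-Grundy theorem, the Grundy value of a sum of independent games is the XOR of the component values.
Combined value = 14 XOR 1 = 15.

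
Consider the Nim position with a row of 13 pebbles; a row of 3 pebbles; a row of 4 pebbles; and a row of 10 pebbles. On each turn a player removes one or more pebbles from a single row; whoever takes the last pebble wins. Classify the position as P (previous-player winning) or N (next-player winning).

Write each in binary and XOR column by column:
  1101  (13)
  0011  (3)
  0100  (4)
  1010  (10)
  ----
  0000  (0)
The nim-sum is 0, so this is a P-position: the player to move is in a losing position under optimal play.

P-position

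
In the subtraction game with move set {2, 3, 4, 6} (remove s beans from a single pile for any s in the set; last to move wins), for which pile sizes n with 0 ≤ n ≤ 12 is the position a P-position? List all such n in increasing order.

0, 1, 8, 9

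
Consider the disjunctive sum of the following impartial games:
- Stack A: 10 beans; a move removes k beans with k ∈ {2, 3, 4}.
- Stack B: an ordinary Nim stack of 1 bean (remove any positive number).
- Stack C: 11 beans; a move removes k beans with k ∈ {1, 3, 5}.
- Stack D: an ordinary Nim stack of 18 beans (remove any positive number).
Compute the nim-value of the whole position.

Build the Grundy sequence for stack A with g(k) = mex{g(k−s) : s ∈ {2, 3, 4}, s ≤ k}:
k:     0  1  2  3  4  5  6  7  8  9 10
g(k):  0  0  1  1  2  2  0  0  1  1  2
So g(10) = 2.
Stack B is a plain Nim stack of size 1, so its Grundy value is 1.
For stack C, compute g(0), g(1), … with moves {1, 3, 5}:
k:     0  1  2  3  4  5  6  7  8  9 10 11
g(k):  0  1  0  1  0  1  0  1  0  1  0  1
So g(11) = 1.
Stack D is a plain Nim stack of size 18, so its Grundy value is 18.
By the Sprague-Grundy theorem, the Grundy value of a sum of independent games is the XOR of the component values.
Combined value = 2 XOR 1 XOR 1 XOR 18 = 16.

16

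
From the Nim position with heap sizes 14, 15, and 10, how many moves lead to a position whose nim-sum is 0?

3

Compute the nim-sum pairwise:
14 XOR 15 = 1
1 XOR 10 = 11
The overall nim-sum is X = 11. A heap of size p has a winning move iff p XOR X < p (reduce it to p XOR X).
  14: 14 XOR 11 = 5 < 14 — winning move (to 5).
  15: 15 XOR 11 = 4 < 15 — winning move (to 4).
  10: 10 XOR 11 = 1 < 10 — winning move (to 1).
That gives 3 winning moves.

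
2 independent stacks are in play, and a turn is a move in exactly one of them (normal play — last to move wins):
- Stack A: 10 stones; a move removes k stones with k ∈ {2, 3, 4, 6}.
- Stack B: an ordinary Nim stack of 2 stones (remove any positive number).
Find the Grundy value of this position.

3

For stack A, compute g(0), g(1), … with moves {2, 3, 4, 6}:
k:     0  1  2  3  4  5  6  7  8  9 10
g(k):  0  0  1  1  2  2  3  3  0  0  1
So g(10) = 1.
Stack B is a plain Nim stack of size 2, so its Grundy value is 2.
By the Sprague-Grundy theorem, the Grundy value of a sum of independent games is the XOR of the component values.
Combined value = 1 ⊕ 2 = 3.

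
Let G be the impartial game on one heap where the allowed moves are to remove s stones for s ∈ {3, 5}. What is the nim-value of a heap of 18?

Compute g(0), g(1), … for moves {3, 5}:
k:     0  1  2  3  4  5  6  7  8  9 10 11 12 13 14 15 16 17 18
g(k):  0  0  0  1  1  1  2  2  0  0  0  1  1  1  2  2  0  0  0
So g(18) = 0.

0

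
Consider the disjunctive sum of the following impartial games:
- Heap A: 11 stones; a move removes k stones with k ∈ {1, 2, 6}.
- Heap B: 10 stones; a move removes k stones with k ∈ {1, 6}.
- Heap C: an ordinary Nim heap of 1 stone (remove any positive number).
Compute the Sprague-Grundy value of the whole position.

1

Grundy values for heap A (subtraction set {1, 2, 6}):
k:     0  1  2  3  4  5  6  7  8  9 10 11
g(k):  0  1  2  0  1  2  3  0  1  2  0  1
So g(11) = 1.
Build the Grundy sequence for heap B with g(k) = mex{g(k−s) : s ∈ {1, 6}, s ≤ k}:
k:     0  1  2  3  4  5  6  7  8  9 10
g(k):  0  1  0  1  0  1  2  0  1  0  1
So g(10) = 1.
Heap C is a plain Nim heap of size 1, so its Grundy value is 1.
By the Sprague-Grundy theorem, the Grundy value of a sum of independent games is the XOR of the component values.
Combined value = 1 ⊕ 1 ⊕ 1 = 1.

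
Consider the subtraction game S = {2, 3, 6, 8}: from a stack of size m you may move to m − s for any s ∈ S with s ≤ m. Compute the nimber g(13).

2

Build the Grundy sequence with g(k) = mex{g(k−s) : s ∈ {2, 3, 6, 8}, s ≤ k}:
k:     0  1  2  3  4  5  6  7  8  9 10 11 12 13
g(k):  0  0  1  1  2  0  3  1  2  2  0  3  1  2
So g(13) = 2.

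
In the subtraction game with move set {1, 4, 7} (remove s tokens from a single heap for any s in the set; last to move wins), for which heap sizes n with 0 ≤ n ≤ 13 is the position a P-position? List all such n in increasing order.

Build the Grundy sequence with g(k) = mex{g(k−s) : s ∈ {1, 4, 7}, s ≤ k}:
g(0) = mex{} = 0
g(1) = mex{0} = 1
g(2) = mex{1} = 0
g(3) = mex{0} = 1
g(4) = mex{0,1} = 2
g(5) = mex{1,2} = 0
g(6) = mex{0} = 1
g(7) = mex{0,1} = 2
g(8) = mex{1,2} = 0
g(9) = mex{0} = 1
g(10) = mex{1} = 0
g(11) = mex{0,2} = 1
g(12) = mex{0,1} = 2
g(13) = mex{1,2} = 0
The P-positions (g = 0) in 0..13 are 0, 2, 5, 8, 10, 13.

0, 2, 5, 8, 10, 13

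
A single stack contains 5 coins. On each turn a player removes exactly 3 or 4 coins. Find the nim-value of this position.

1

Build the Grundy sequence with g(k) = mex{g(k−s) : s ∈ {3, 4}, s ≤ k}:
k:     0  1  2  3  4  5
g(k):  0  0  0  1  1  1
So g(5) = 1.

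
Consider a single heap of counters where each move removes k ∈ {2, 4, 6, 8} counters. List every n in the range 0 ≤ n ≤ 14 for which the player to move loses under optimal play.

Compute g(0), g(1), … for moves {2, 4, 6, 8}:
g(0) = mex{} = 0
g(1) = mex{} = 0
g(2) = mex{0} = 1
g(3) = mex{0} = 1
g(4) = mex{0,1} = 2
g(5) = mex{0,1} = 2
g(6) = mex{0,1,2} = 3
g(7) = mex{0,1,2} = 3
g(8) = mex{0,1,2,3} = 4
g(9) = mex{0,1,2,3} = 4
g(10) = mex{1,2,3,4} = 0
g(11) = mex{1,2,3,4} = 0
g(12) = mex{0,2,3,4} = 1
g(13) = mex{0,2,3,4} = 1
g(14) = mex{0,1,3,4} = 2
The P-positions (g = 0) in 0..14 are 0, 1, 10, 11.

0, 1, 10, 11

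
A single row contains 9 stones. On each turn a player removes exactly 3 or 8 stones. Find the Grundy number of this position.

1

Compute g(0), g(1), … for moves {3, 8}:
k:     0  1  2  3  4  5  6  7  8  9
g(k):  0  0  0  1  1  1  0  0  2  1
So g(9) = 1.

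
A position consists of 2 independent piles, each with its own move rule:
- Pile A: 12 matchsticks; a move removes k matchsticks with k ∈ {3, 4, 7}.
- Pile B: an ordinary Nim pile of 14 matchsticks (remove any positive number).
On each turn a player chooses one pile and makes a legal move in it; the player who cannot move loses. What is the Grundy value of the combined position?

Grundy values for pile A (subtraction set {3, 4, 7}):
g(0) = mex{} = 0
g(1) = mex{} = 0
g(2) = mex{} = 0
g(3) = mex{0} = 1
g(4) = mex{0} = 1
g(5) = mex{0} = 1
g(6) = mex{0,1} = 2
g(7) = mex{0,1} = 2
g(8) = mex{0,1} = 2
g(9) = mex{0,1,2} = 3
g(10) = mex{1,2} = 0
g(11) = mex{1,2} = 0
g(12) = mex{1,2,3} = 0
So g(12) = 0.
Pile B is a plain Nim pile of size 14, so its Grundy value is 14.
The value of a disjunctive sum is the nim-sum of the parts.
Combined value = 0 ⊕ 14 = 14.

14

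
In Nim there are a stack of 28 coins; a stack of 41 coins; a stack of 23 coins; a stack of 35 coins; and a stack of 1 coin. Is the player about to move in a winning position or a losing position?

Losing position

In binary:
  011100  (28)
  101001  (41)
  010111  (23)
  100011  (35)
  000001  (1)
  ------
  000000  (0)
The nim-sum is 0, so this is a P-position: the player to move is in a losing position under optimal play.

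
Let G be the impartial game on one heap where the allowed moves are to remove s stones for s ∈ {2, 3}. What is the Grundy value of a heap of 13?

1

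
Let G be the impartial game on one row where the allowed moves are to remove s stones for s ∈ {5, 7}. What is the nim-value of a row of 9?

1

Build the Grundy sequence with g(k) = mex{g(k−s) : s ∈ {5, 7}, s ≤ k}:
g(0) = mex{} = 0
g(1) = mex{} = 0
g(2) = mex{} = 0
g(3) = mex{} = 0
g(4) = mex{} = 0
g(5) = mex{0} = 1
g(6) = mex{0} = 1
g(7) = mex{0} = 1
g(8) = mex{0} = 1
g(9) = mex{0} = 1
So g(9) = 1.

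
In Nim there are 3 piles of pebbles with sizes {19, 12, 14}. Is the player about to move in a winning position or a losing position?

Nim-sum: 19 ⊕ 12 ⊕ 14 = 17.
The nim-sum is 17 ≠ 0, so this is an N-position: the player to move can win.

Winning position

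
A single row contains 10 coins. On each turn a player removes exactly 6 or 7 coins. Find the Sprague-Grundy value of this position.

Grundy values for subtraction set {6, 7}:
g(0) = mex{} = 0
g(1) = mex{} = 0
g(2) = mex{} = 0
g(3) = mex{} = 0
g(4) = mex{} = 0
g(5) = mex{} = 0
g(6) = mex{0} = 1
g(7) = mex{0} = 1
g(8) = mex{0} = 1
g(9) = mex{0} = 1
g(10) = mex{0} = 1
So g(10) = 1.

1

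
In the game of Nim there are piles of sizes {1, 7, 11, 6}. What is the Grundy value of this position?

11

Nim-sum: 1 ^ 7 ^ 11 ^ 6 = 11.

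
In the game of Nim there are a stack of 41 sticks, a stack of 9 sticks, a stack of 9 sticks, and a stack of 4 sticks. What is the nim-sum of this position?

45

Write each in binary and XOR column by column:
  101001  (41)
  001001  (9)
  001001  (9)
  000100  (4)
  ------
  101101  (45)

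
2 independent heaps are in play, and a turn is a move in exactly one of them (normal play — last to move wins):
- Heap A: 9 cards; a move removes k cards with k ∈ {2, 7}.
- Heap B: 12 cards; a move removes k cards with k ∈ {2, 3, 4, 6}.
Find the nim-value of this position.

For heap A, compute g(0), g(1), … with moves {2, 7}:
k:     0  1  2  3  4  5  6  7  8  9
g(k):  0  0  1  1  0  0  1  1  2  0
So g(9) = 0.
For heap B, compute g(0), g(1), … with moves {2, 3, 4, 6}:
k:     0  1  2  3  4  5  6  7  8  9 10 11 12
g(k):  0  0  1  1  2  2  3  3  0  0  1  1  2
So g(12) = 2.
The value of a disjunctive sum is the nim-sum of the parts.
Combined value = 0 XOR 2 = 2.

2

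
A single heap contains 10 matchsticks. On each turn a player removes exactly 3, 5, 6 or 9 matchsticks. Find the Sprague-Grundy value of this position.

3

Build the Grundy sequence with g(k) = mex{g(k−s) : s ∈ {3, 5, 6, 9}, s ≤ k}:
g(0) = mex{} = 0
g(1) = mex{} = 0
g(2) = mex{} = 0
g(3) = mex{0} = 1
g(4) = mex{0} = 1
g(5) = mex{0} = 1
g(6) = mex{0,1} = 2
g(7) = mex{0,1} = 2
g(8) = mex{0,1} = 2
g(9) = mex{0,1,2} = 3
g(10) = mex{0,1,2} = 3
So g(10) = 3.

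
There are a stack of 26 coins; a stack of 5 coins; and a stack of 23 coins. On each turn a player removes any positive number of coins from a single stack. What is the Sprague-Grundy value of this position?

8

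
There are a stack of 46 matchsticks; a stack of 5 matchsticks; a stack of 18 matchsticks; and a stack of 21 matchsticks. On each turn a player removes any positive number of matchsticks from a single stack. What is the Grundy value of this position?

Write each in binary and XOR column by column:
  101110  (46)
  000101  (5)
  010010  (18)
  010101  (21)
  ------
  101100  (44)

44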